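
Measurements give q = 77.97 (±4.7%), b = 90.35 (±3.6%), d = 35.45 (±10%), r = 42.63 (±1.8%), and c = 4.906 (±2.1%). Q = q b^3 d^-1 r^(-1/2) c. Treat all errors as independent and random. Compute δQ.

Products/powers → add relative errors in quadrature, weighted by exponent:
  (1·δq/q)² = (1×0.0470)² = 0.00221;  (3·δb/b)² = (3×0.0360)² = 0.0117;  (-1·δd/d)² = (-1×0.100)² = 0.0100;  (−½·δr/r)² = (-0.5×0.0180)² = 8.1e-05;  (1·δc/c)² = (1×0.0210)² = 0.000441
δQ/Q = √(0.0244) = 0.156
Q = 1.219e+06, so δQ = 0.156 × 1.219e+06 = 1.9e+05.

1.9e+05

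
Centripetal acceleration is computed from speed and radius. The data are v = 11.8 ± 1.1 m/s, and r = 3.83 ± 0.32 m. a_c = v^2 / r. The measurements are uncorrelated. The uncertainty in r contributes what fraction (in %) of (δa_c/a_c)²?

(δa_c/a_c)² = (2·δv/v)² + (-1·δr/r)²
  v term: (2×0.0932)² = 0.0348
  r term: (-1×0.0836)² = 0.00698
Total = 0.0417. Share from r = 0.00698/0.0417 = 0.167.

16.7%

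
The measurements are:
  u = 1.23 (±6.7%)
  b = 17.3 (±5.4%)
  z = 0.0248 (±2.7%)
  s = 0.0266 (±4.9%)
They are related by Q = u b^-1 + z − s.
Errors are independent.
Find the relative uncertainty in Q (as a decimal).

0.0908

Let p = u·b^-1 = 0.0711. δp/p = √((1·δu/u)² + (-1·δb/b)²) = √(0.00449 + 0.00292) = 0.0861, so δp = 0.00612.
Q = p + z − s: δQ = √(δp² + δz² + δs²) = √(3.74e-05 + 4.48e-07 + 1.7e-06) = 0.00629
Q = 0.0693, so δQ/Q = 0.00629/0.0693 = 0.0908.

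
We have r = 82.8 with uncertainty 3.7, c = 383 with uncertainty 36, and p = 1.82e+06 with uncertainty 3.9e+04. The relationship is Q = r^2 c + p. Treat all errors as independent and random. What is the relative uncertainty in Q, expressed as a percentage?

Let w = r^2·c = 2.63e+06. δw/w = √((2·δr/r)² + (1·δc/c)²) = √(0.00799 + 0.00884) = 0.130, so δw = 3.41e+05.
Q = w + p: δQ = √(δw² + δp²) = √(1.16e+11 + 1.52e+09) = 3.43e+05
Q = 4.45e+06, so δQ/Q = 3.43e+05/4.45e+06 = 0.0771.

7.71%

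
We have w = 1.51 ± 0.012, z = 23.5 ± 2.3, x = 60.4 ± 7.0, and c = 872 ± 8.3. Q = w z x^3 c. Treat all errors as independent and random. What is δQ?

2.46e+09

Relative error in a monomial: (δQ/Q)² = Σ (nᵢ · δxᵢ/xᵢ)².
  (1·δw/w)² = (1×0.00795)² = 6.32e-05;  (1·δz/z)² = (1×0.0979)² = 0.00958;  (3·δx/x)² = (3×0.116)² = 0.121;  (1·δc/c)² = (1×0.00952)² = 9.06e-05
δQ/Q = √(0.131) = 0.361
Q = 6.82e+09, so δQ = 0.361 × 6.82e+09 = 2.46e+09.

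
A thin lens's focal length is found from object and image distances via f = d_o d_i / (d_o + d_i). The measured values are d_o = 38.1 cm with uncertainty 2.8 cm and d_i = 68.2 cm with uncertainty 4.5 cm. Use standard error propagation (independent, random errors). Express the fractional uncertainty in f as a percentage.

5.27%

∂f/∂d_o = (d_i/(d_o+d_i))² = 0.412;  ∂f/∂d_i = (d_o/(d_o+d_i))² = 0.128
δf = √((∂f/∂d_o · δd_o)² + (∂f/∂d_i · δd_i)²) = √(1.33 + 0.334) = 1.29 cm
f = 24.4 cm, so δf/f = 1.29/24.4 = 0.0527.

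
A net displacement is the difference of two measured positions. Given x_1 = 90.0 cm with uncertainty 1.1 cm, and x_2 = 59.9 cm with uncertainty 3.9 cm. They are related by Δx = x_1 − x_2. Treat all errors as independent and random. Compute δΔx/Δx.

0.135

Sums and differences: (δΔx)² = Σ (cᵢ δxᵢ)².
  (δx_1)² = 1.21;  (δx_2)² = 15.2
δΔx = √(16.4) = 4.05 cm
Δx = 30.1 cm, so δΔx/Δx = 4.05/30.1 = 0.135.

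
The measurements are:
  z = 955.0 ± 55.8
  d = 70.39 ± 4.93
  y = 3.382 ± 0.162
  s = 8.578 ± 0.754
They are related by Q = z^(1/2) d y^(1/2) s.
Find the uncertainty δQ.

4070

Products/powers → add relative errors in quadrature, weighted by exponent:
  (½·δz/z)² = (0.5×0.0584)² = 0.000853;  (1·δd/d)² = (1×0.0700)² = 0.00491;  (½·δy/y)² = (0.5×0.0479)² = 0.000574;  (1·δs/s)² = (1×0.0879)² = 0.00773
δQ/Q = √(0.0141) = 0.119
Q = 34320, so δQ = 0.119 × 34320 = 4070.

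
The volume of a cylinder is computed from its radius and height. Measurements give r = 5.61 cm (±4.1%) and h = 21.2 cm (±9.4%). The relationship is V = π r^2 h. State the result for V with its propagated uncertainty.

2100 ± 261 cm^3

For a monomial V ∝ r^2, h, fractional errors add in quadrature:
  (2·δr/r)² = (2×0.0410)² = 0.00672;  (1·δh/h)² = (1×0.0940)² = 0.00884
δV/V = √(0.0156) = 0.125
V = 2100 cm^3, so δV = 0.125 × 2100 = 261 cm^3.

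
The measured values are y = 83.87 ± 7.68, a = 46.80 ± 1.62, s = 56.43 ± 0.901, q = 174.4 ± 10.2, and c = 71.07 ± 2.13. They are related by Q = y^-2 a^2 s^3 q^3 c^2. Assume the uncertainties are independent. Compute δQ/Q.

Each factor contributes (exponent × relative error)² to (δQ/Q)²:
  (-2·δy/y)² = (-2×0.0916)² = 0.0335;  (2·δa/a)² = (2×0.0346)² = 0.00479;  (3·δs/s)² = (3×0.0160)² = 0.00229;  (3·δq/q)² = (3×0.0585)² = 0.0308;  (2·δc/c)² = (2×0.0300)² = 0.00359
δQ/Q = √(0.0750) = 0.274

0.274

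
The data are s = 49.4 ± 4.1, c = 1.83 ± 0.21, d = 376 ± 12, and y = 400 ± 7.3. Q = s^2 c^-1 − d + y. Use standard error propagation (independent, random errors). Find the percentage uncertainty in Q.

Let p = s^2·c^-1 = 1330. δp/p = √((2·δs/s)² + (-1·δc/c)²) = √(0.0276 + 0.0132) = 0.202, so δp = 269.
Q = p − d + y: δQ = √(δp² + δd² + δy²) = √(72400 + 144 + 53.3) = 269
Q = 1360, so δQ/Q = 269/1360 = 0.198.

19.8%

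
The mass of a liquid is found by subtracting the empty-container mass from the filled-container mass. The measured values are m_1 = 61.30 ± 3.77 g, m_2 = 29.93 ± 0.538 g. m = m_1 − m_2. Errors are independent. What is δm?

3.81 g

For a sum/difference, combine absolute errors in quadrature:
  (δm_1)² = 14.2;  (δm_2)² = 0.289
δm = √(14.5) = 3.81 g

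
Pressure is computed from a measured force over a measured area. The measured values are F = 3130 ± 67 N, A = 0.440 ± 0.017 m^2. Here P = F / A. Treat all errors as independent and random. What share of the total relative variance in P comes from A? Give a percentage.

(δP/P)² = (1·δF/F)² + (-1·δA/A)²
  F term: (1×0.0214)² = 0.000458
  A term: (-1×0.0386)² = 0.00149
Total = 0.00195. Share from A = 0.00149/0.00195 = 0.765.

76.5%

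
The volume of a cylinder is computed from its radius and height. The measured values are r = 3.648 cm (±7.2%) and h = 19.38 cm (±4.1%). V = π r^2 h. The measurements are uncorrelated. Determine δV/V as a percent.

15.0%

Each factor contributes (exponent × relative error)² to (δV/V)²:
  (2·δr/r)² = (2×0.0720)² = 0.0207;  (1·δh/h)² = (1×0.0410)² = 0.00168
δV/V = √(0.0224) = 0.150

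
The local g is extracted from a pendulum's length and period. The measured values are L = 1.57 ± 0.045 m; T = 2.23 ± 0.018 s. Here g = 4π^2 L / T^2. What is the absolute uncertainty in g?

Since g is a product/quotient, work with relative uncertainties:
  (1·δL/L)² = (1×0.0287)² = 0.000822;  (-2·δT/T)² = (-2×0.00807)² = 0.000261
δg/g = √(0.00108) = 0.0329
g = 12.5 m/s^2, so δg = 0.0329 × 12.5 = 0.410 m/s^2.

0.410 m/s^2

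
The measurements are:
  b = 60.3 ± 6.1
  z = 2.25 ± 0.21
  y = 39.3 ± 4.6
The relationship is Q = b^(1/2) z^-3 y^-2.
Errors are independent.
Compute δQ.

Since Q is a product/quotient, work with relative uncertainties:
  (½·δb/b)² = (0.5×0.101)² = 0.00256;  (-3·δz/z)² = (-3×0.0933)² = 0.0784;  (-2·δy/y)² = (-2×0.117)² = 0.0548
δQ/Q = √(0.136) = 0.368
Q = 0.000441, so δQ = 0.368 × 0.000441 = 0.000163.

0.000163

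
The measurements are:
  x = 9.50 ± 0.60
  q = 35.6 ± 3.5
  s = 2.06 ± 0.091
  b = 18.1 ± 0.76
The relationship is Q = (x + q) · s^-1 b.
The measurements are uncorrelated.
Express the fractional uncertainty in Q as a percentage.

9.96%

Let u = x + q = 45.1. δu = √(δx² + δq²) = √(0.360 + 12.2) = 3.55, so δu/u = 0.0787.
Q is then a monomial in u, s, b:
δQ/Q = √((δu/u)² + (-1·δs/s)² + (1·δb/b)²) = √(0.00620 + 0.00195 + 0.00176) = 0.0996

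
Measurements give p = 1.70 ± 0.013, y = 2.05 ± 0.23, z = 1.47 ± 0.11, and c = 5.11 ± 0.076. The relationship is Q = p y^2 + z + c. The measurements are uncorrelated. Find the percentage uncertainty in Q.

11.7%

Let w = p·y^2 = 7.14. δw/w = √((1·δp/p)² + (2·δy/y)²) = √(5.85e-05 + 0.0504) = 0.225, so δw = 1.60.
Q = w + z + c: δQ = √(δw² + δz² + δc²) = √(2.57 + 0.0121 + 0.00578) = 1.61
Q = 13.7, so δQ/Q = 1.61/13.7 = 0.117.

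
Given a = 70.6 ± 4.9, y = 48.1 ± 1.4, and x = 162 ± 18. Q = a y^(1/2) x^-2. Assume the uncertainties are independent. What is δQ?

0.00435

Each factor contributes (exponent × relative error)² to (δQ/Q)²:
  (1·δa/a)² = (1×0.0694)² = 0.00482;  (½·δy/y)² = (0.5×0.0291)² = 0.000212;  (-2·δx/x)² = (-2×0.111)² = 0.0494
δQ/Q = √(0.0544) = 0.233
Q = 0.0187, so δQ = 0.233 × 0.0187 = 0.00435.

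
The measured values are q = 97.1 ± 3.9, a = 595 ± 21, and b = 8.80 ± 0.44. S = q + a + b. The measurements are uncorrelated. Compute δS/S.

S is a linear combination, so absolute uncertainties add in quadrature:
  (δq)² = 15.2;  (δa)² = 441;  (δb)² = 0.194
δS = √(456) = 21.4
S = 701, so δS/S = 21.4/701 = 0.0305.

0.0305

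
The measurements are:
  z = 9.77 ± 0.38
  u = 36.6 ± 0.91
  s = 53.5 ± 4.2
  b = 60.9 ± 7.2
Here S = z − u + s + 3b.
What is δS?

S is a linear combination, so absolute uncertainties add in quadrature:
  (δz)² = 0.144;  (δu)² = 0.828;  (δs)² = 17.6;  (3·δb)² = 467
δS = √(485) = 22.0

22.0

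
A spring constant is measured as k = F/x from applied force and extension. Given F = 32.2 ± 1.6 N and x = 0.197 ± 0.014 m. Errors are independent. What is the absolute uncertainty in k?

k is a product of powers, so relative uncertainties combine in quadrature:
  (1·δF/F)² = (1×0.0497)² = 0.00247;  (-1·δx/x)² = (-1×0.0711)² = 0.00505
δk/k = √(0.00752) = 0.0867
k = 163 N/m, so δk = 0.0867 × 163 = 14.2 N/m.

14.2 N/m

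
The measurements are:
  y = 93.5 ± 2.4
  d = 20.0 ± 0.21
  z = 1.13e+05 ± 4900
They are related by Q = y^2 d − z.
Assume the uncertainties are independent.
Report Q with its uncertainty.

61800 ± 10400

Let p = y^2·d = 1.75e+05. δp/p = √((2·δy/y)² + (1·δd/d)²) = √(0.00264 + 0.000110) = 0.0524, so δp = 9160.
Q = p − z: δQ = √(δp² + δz²) = √(8.39e+07 + 2.4e+07) = 10400
Q = 61800.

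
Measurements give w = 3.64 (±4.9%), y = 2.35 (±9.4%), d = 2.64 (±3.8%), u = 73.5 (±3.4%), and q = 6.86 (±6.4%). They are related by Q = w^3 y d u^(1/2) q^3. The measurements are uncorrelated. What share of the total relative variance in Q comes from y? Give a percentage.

(δQ/Q)² = (3·δw/w)² + (1·δy/y)² + (1·δd/d)² + (½·δu/u)² + (3·δq/q)²
  w term: (3×0.0490)² = 0.0216
  y term: (1×0.0940)² = 0.00884
  d term: (1×0.0380)² = 0.00144
  u term: (0.5×0.0340)² = 0.000289
  q term: (3×0.0640)² = 0.0369
Total = 0.0690. Share from y = 0.00884/0.0690 = 0.128.

12.8%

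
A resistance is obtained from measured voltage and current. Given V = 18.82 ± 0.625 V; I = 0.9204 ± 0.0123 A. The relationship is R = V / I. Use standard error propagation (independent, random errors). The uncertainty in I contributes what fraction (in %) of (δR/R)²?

13.9%

(δR/R)² = (1·δV/V)² + (-1·δI/I)²
  V term: (1×0.0332)² = 0.00110
  I term: (-1×0.0134)² = 0.000179
Total = 0.00128. Share from I = 0.000179/0.00128 = 0.139.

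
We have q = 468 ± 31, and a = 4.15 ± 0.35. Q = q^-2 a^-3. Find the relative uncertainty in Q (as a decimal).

Each factor contributes (exponent × relative error)² to (δQ/Q)²:
  (-2·δq/q)² = (-2×0.0662)² = 0.0176;  (-3·δa/a)² = (-3×0.0843)² = 0.0640
δQ/Q = √(0.0816) = 0.286

0.286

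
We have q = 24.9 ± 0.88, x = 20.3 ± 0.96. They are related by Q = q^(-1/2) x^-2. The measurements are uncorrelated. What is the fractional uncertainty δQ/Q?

0.0962

Each factor contributes (exponent × relative error)² to (δQ/Q)²:
  (−½·δq/q)² = (-0.5×0.0353)² = 0.000312;  (-2·δx/x)² = (-2×0.0473)² = 0.00895
δQ/Q = √(0.00926) = 0.0962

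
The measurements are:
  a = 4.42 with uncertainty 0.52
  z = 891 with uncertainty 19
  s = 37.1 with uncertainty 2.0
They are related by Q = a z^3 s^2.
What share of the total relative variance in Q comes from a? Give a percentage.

(δQ/Q)² = (1·δa/a)² + (3·δz/z)² + (2·δs/s)²
  a term: (1×0.118)² = 0.0138
  z term: (3×0.0213)² = 0.00409
  s term: (2×0.0539)² = 0.0116
Total = 0.0296. Share from a = 0.0138/0.0296 = 0.468.

46.8%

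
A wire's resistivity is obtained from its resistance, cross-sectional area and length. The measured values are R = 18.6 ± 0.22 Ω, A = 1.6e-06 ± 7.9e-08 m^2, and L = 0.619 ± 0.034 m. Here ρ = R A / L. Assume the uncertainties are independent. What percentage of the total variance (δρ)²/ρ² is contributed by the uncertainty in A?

43.6%

(δρ/ρ)² = (1·δR/R)² + (1·δA/A)² + (-1·δL/L)²
  R term: (1×0.0118)² = 0.000140
  A term: (1×0.0494)² = 0.00244
  L term: (-1×0.0549)² = 0.00302
Total = 0.00559. Share from A = 0.00244/0.00559 = 0.436.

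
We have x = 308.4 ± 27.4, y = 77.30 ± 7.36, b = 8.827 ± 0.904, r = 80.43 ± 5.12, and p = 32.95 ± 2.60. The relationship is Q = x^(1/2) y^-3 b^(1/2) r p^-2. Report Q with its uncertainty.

(8.368 ± 2.84) × 10^-6

Q is a product of powers, so relative uncertainties combine in quadrature:
  (½·δx/x)² = (0.5×0.0888)² = 0.00197;  (-3·δy/y)² = (-3×0.0952)² = 0.0816;  (½·δb/b)² = (0.5×0.102)² = 0.00262;  (1·δr/r)² = (1×0.0637)² = 0.00405;  (-2·δp/p)² = (-2×0.0789)² = 0.0249
δQ/Q = √(0.115) = 0.339
Q = 8.368e-06, so δQ = 0.339 × 8.368e-06 = 2.84e-06.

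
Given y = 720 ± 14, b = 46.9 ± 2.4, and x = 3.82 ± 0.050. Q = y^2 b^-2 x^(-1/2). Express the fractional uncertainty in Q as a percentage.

Products/powers → add relative errors in quadrature, weighted by exponent:
  (2·δy/y)² = (2×0.0194)² = 0.00151;  (-2·δb/b)² = (-2×0.0512)² = 0.0105;  (−½·δx/x)² = (-0.5×0.0131)² = 4.28e-05
δQ/Q = √(0.0120) = 0.110

11.0%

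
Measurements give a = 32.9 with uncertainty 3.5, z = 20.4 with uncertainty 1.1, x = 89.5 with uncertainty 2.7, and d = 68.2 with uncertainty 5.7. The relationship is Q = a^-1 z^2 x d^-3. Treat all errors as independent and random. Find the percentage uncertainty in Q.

29.4%

Q is a product of powers, so relative uncertainties combine in quadrature:
  (-1·δa/a)² = (-1×0.106)² = 0.0113;  (2·δz/z)² = (2×0.0539)² = 0.0116;  (1·δx/x)² = (1×0.0302)² = 0.000910;  (-3·δd/d)² = (-3×0.0836)² = 0.0629
δQ/Q = √(0.0867) = 0.294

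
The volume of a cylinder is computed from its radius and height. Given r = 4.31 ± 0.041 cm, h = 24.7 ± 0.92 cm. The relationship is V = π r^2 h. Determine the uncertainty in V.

60.3 cm^3

For a monomial V ∝ r^2, h, fractional errors add in quadrature:
  (2·δr/r)² = (2×0.00951)² = 0.000362;  (1·δh/h)² = (1×0.0372)² = 0.00139
δV/V = √(0.00175) = 0.0418
V = 1440 cm^3, so δV = 0.0418 × 1440 = 60.3 cm^3.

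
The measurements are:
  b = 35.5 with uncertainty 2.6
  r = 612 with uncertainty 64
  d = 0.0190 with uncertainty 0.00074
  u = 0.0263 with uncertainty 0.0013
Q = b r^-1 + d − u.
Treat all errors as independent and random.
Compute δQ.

0.00756

Let p = b·r^-1 = 0.0580. δp/p = √((1·δb/b)² + (-1·δr/r)²) = √(0.00536 + 0.0109) = 0.128, so δp = 0.00741.
Q = p + d − u: δQ = √(δp² + δd² + δu²) = √(5.48e-05 + 5.48e-07 + 1.69e-06) = 0.00756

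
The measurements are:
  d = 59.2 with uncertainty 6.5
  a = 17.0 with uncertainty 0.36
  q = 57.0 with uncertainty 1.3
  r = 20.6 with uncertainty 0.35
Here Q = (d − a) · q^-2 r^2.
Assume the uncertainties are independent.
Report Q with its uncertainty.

Let u = d − a = 42.2. δu = √(δd² + δa²) = √(42.2 + 0.130) = 6.51, so δu/u = 0.154.
Q is then a monomial in u, q, r:
δQ/Q = √((δu/u)² + (-2·δq/q)² + (2·δr/r)²) = √(0.0238 + 0.00208 + 0.00115) = 0.164
Q = 5.51, so δQ = 0.164 × 5.51 = 0.906.

5.51 ± 0.906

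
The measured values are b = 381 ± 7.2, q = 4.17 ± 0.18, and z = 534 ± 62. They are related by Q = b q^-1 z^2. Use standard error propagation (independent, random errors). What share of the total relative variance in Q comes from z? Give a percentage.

96.0%

(δQ/Q)² = (1·δb/b)² + (-1·δq/q)² + (2·δz/z)²
  b term: (1×0.0189)² = 0.000357
  q term: (-1×0.0432)² = 0.00186
  z term: (2×0.116)² = 0.0539
Total = 0.0561. Share from z = 0.0539/0.0561 = 0.960.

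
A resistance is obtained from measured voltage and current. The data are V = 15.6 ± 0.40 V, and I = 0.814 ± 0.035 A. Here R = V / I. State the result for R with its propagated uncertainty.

R is a product of powers, so relative uncertainties combine in quadrature:
  (1·δV/V)² = (1×0.0256)² = 0.000657;  (-1·δI/I)² = (-1×0.0430)² = 0.00185
δR/R = √(0.00251) = 0.0501
R = 19.2 Ω, so δR = 0.0501 × 19.2 = 0.959 Ω.

19.2 ± 0.959 Ω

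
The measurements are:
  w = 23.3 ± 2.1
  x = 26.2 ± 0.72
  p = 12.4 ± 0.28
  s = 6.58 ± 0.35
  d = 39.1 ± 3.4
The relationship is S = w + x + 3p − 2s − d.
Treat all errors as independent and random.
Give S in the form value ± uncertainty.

Each term contributes (cᵢ δxᵢ)² to (δS)²:
  (δw)² = 4.41;  (δx)² = 0.518;  (3·δp)² = 0.706;  (2·δs)² = 0.490;  (δd)² = 11.6
δS = √(17.7) = 4.21
S = 34.4.

34.4 ± 4.21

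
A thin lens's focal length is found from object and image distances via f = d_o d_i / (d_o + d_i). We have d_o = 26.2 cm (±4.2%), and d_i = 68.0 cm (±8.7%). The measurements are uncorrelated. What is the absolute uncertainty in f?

∂f/∂d_o = (d_i/(d_o+d_i))² = 0.521;  ∂f/∂d_i = (d_o/(d_o+d_i))² = 0.0774
δf = √((∂f/∂d_o · δd_o)² + (∂f/∂d_i · δd_i)²) = √(0.329 + 0.209) = 0.734 cm

0.734 cm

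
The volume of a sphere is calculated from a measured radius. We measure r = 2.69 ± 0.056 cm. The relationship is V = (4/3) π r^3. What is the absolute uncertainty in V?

5.09 cm^3

Since V is a product/quotient, work with relative uncertainties:
  (3·δr/r)² = (3×0.0208)² = 0.00390
δV/V = √(0.00390) = 0.0625
V = 81.5 cm^3, so δV = 0.0625 × 81.5 = 5.09 cm^3.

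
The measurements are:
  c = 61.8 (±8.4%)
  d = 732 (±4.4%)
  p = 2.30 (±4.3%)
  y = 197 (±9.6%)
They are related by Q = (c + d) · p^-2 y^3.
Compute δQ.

Let u = c + d = 794. δu = √(δc² + δd²) = √(26.9 + 1040) = 32.6, so δu/u = 0.0411.
Q is then a monomial in u, p, y:
δQ/Q = √((δu/u)² + (-2·δp/p)² + (3·δy/y)²) = √(0.00169 + 0.00740 + 0.0829) = 0.303
Q = 1.15e+09, so δQ = 0.303 × 1.15e+09 = 3.48e+08.

3.48e+08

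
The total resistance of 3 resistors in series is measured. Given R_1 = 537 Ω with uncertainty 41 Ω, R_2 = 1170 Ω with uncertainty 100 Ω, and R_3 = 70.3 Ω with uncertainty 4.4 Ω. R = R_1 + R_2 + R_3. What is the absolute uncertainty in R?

108 Ω

Sums and differences: (δR)² = Σ (cᵢ δxᵢ)².
  (δR_1)² = 1680;  (δR_2)² = 10000;  (δR_3)² = 19.4
δR = √(11700) = 108 Ω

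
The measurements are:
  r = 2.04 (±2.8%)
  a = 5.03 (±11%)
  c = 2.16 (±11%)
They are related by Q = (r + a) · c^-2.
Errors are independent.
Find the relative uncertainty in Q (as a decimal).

Let u = r + a = 7.07. δu = √(δr² + δa²) = √(0.00326 + 0.306) = 0.556, so δu/u = 0.0787.
Q is then a monomial in u, c:
δQ/Q = √((δu/u)² + (-2·δc/c)²) = √(0.00619 + 0.0484) = 0.234

0.234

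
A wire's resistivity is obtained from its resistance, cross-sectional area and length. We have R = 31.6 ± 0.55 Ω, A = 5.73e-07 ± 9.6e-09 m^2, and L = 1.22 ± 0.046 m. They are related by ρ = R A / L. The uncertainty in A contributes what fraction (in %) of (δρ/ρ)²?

14.0%

(δρ/ρ)² = (1·δR/R)² + (1·δA/A)² + (-1·δL/L)²
  R term: (1×0.0174)² = 0.000303
  A term: (1×0.0168)² = 0.000281
  L term: (-1×0.0377)² = 0.00142
Total = 0.00201. Share from A = 0.000281/0.00201 = 0.140.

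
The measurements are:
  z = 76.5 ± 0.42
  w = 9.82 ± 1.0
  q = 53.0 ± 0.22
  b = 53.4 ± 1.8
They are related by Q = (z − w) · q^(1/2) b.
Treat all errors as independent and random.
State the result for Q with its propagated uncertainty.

25900 ± 972

Let u = z − w = 66.7. δu = √(δz² + δw²) = √(0.176 + 1.00) = 1.08, so δu/u = 0.0163.
Q is then a monomial in u, q, b:
δQ/Q = √((δu/u)² + (½·δq/q)² + (1·δb/b)²) = √(0.000265 + 4.31e-06 + 0.00114) = 0.0375
Q = 25900, so δQ = 0.0375 × 25900 = 972.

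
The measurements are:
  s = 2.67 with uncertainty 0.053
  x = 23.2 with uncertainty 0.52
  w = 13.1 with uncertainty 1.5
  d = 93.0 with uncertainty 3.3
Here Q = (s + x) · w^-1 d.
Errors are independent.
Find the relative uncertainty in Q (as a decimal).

Let u = s + x = 25.9. δu = √(δs² + δx²) = √(0.00281 + 0.270) = 0.523, so δu/u = 0.0202.
Q is then a monomial in u, w, d:
δQ/Q = √((δu/u)² + (-1·δw/w)² + (1·δd/d)²) = √(0.000408 + 0.0131 + 0.00126) = 0.122

0.122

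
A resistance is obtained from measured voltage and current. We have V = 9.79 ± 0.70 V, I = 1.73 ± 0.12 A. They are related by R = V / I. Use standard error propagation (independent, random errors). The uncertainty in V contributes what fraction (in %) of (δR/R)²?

(δR/R)² = (1·δV/V)² + (-1·δI/I)²
  V term: (1×0.0715)² = 0.00511
  I term: (-1×0.0694)² = 0.00481
Total = 0.00992. Share from V = 0.00511/0.00992 = 0.515.

51.5%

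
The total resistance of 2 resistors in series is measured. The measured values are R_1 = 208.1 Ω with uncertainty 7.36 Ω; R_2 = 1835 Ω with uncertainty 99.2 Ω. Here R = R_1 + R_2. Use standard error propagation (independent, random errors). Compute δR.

R is a linear combination, so absolute uncertainties add in quadrature:
  (δR_1)² = 54.2;  (δR_2)² = 9840
δR = √(9890) = 99.5 Ω

99.5 Ω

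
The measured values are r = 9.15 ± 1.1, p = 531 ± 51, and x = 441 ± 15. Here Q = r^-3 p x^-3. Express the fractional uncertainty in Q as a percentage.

Since Q is a product/quotient, work with relative uncertainties:
  (-3·δr/r)² = (-3×0.120)² = 0.130;  (1·δp/p)² = (1×0.0960)² = 0.00922;  (-3·δx/x)² = (-3×0.0340)² = 0.0104
δQ/Q = √(0.150) = 0.387

38.7%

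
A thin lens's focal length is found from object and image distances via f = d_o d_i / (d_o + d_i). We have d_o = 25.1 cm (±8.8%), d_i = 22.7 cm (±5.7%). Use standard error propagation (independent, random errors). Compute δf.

∂f/∂d_o = (d_i/(d_o+d_i))² = 0.226;  ∂f/∂d_i = (d_o/(d_o+d_i))² = 0.276
δf = √((∂f/∂d_o · δd_o)² + (∂f/∂d_i · δd_i)²) = √(0.248 + 0.127) = 0.613 cm

0.613 cm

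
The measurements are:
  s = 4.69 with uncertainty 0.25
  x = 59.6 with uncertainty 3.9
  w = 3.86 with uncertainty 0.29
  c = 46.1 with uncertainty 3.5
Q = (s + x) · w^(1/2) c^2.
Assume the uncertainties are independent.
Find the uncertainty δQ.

45000

Let u = s + x = 64.3. δu = √(δs² + δx²) = √(0.0625 + 15.2) = 3.91, so δu/u = 0.0608.
Q is then a monomial in u, w, c:
δQ/Q = √((δu/u)² + (½·δw/w)² + (2·δc/c)²) = √(0.00370 + 0.00141 + 0.0231) = 0.168
Q = 2.68e+05, so δQ = 0.168 × 2.68e+05 = 45000.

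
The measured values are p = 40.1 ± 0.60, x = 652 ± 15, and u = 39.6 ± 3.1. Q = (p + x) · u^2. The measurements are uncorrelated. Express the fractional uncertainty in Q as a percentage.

Let w = p + x = 692. δw = √(δp² + δx²) = √(0.360 + 225) = 15.0, so δw/w = 0.0217.
Q is then a monomial in w, u:
δQ/Q = √((δw/w)² + (2·δu/u)²) = √(0.000470 + 0.0245) = 0.158

15.8%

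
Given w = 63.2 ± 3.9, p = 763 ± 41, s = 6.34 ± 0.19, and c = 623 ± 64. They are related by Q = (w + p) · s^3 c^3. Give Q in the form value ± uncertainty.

(5.09 ± 1.65) × 10^13

Let u = w + p = 826. δu = √(δw² + δp²) = √(15.2 + 1680) = 41.2, so δu/u = 0.0498.
Q is then a monomial in u, s, c:
δQ/Q = √((δu/u)² + (3·δs/s)² + (3·δc/c)²) = √(0.00248 + 0.00808 + 0.0950) = 0.325
Q = 5.09e+13, so δQ = 0.325 × 5.09e+13 = 1.65e+13.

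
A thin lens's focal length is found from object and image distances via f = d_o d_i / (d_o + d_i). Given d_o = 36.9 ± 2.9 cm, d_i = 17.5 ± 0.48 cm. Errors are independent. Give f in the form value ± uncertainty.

11.9 ± 0.373 cm

∂f/∂d_o = (d_i/(d_o+d_i))² = 0.103;  ∂f/∂d_i = (d_o/(d_o+d_i))² = 0.460
δf = √((∂f/∂d_o · δd_o)² + (∂f/∂d_i · δd_i)²) = √(0.0901 + 0.0488) = 0.373 cm
f = 11.9 cm.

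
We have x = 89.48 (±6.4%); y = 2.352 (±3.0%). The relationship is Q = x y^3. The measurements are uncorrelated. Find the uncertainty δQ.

129

Relative error in a monomial: (δQ/Q)² = Σ (nᵢ · δxᵢ/xᵢ)².
  (1·δx/x)² = (1×0.0640)² = 0.00410;  (3·δy/y)² = (3×0.0300)² = 0.00810
δQ/Q = √(0.0122) = 0.110
Q = 1164, so δQ = 0.110 × 1164 = 129.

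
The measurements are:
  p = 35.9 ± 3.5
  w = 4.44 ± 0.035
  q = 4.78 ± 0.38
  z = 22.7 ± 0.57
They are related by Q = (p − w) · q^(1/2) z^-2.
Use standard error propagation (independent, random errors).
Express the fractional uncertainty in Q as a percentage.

12.8%

Let u = p − w = 31.5. δu = √(δp² + δw²) = √(12.2 + 0.00123) = 3.50, so δu/u = 0.111.
Q is then a monomial in u, q, z:
δQ/Q = √((δu/u)² + (½·δq/q)² + (-2·δz/z)²) = √(0.0124 + 0.00158 + 0.00252) = 0.128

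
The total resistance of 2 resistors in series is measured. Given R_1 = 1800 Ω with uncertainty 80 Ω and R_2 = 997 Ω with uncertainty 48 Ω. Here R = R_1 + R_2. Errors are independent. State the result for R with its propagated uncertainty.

2800 ± 93.3 Ω

R is a linear combination, so absolute uncertainties add in quadrature:
  (δR_1)² = 6400;  (δR_2)² = 2300
δR = √(8700) = 93.3 Ω
R = 2800 Ω.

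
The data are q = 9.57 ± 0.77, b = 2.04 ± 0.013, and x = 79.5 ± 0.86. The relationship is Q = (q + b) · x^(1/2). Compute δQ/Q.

0.0666

Let u = q + b = 11.6. δu = √(δq² + δb²) = √(0.593 + 0.000169) = 0.770, so δu/u = 0.0663.
Q is then a monomial in u, x:
δQ/Q = √((δu/u)² + (½·δx/x)²) = √(0.00440 + 2.93e-05) = 0.0666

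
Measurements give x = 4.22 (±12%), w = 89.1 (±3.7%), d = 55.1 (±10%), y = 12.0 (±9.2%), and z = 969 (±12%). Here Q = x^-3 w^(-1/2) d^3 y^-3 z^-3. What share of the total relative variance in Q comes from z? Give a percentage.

30.4%

(δQ/Q)² = (-3·δx/x)² + (−½·δw/w)² + (3·δd/d)² + (-3·δy/y)² + (-3·δz/z)²
  x term: (-3×0.120)² = 0.130
  w term: (-0.5×0.0370)² = 0.000342
  d term: (3×0.100)² = 0.0900
  y term: (-3×0.0920)² = 0.0762
  z term: (-3×0.120)² = 0.130
Total = 0.426. Share from z = 0.130/0.426 = 0.304.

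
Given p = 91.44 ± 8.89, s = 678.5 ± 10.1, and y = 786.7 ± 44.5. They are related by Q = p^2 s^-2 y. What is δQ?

Q is a product of powers, so relative uncertainties combine in quadrature:
  (2·δp/p)² = (2×0.0972)² = 0.0378;  (-2·δs/s)² = (-2×0.0149)² = 0.000886;  (1·δy/y)² = (1×0.0566)² = 0.00320
δQ/Q = √(0.0419) = 0.205
Q = 14.29, so δQ = 0.205 × 14.29 = 2.92.

2.92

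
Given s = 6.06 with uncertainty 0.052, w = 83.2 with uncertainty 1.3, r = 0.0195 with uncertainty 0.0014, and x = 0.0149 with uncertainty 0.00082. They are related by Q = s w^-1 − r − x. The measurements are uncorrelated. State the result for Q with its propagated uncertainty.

0.0384 ± 0.00208

Let p = s·w^-1 = 0.0728. δp/p = √((1·δs/s)² + (-1·δw/w)²) = √(7.36e-05 + 0.000244) = 0.0178, so δp = 0.00130.
Q = p − r − x: δQ = √(δp² + δr² + δx²) = √(1.69e-06 + 1.96e-06 + 6.72e-07) = 0.00208
Q = 0.0384.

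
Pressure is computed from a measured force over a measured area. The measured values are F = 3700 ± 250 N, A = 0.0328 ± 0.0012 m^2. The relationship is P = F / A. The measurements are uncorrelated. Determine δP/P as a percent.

Products/powers → add relative errors in quadrature, weighted by exponent:
  (1·δF/F)² = (1×0.0676)² = 0.00457;  (-1·δA/A)² = (-1×0.0366)² = 0.00134
δP/P = √(0.00590) = 0.0768

7.68%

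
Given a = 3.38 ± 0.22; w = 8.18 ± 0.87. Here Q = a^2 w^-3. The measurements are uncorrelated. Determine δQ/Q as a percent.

Each factor contributes (exponent × relative error)² to (δQ/Q)²:
  (2·δa/a)² = (2×0.0651)² = 0.0169;  (-3·δw/w)² = (-3×0.106)² = 0.102
δQ/Q = √(0.119) = 0.345

34.5%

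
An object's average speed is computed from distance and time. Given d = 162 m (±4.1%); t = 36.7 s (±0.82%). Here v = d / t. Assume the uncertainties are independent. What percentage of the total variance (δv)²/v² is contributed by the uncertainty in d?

96.2%

(δv/v)² = (1·δd/d)² + (-1·δt/t)²
  d term: (1×0.0410)² = 0.00168
  t term: (-1×0.00820)² = 6.72e-05
Total = 0.00175. Share from d = 0.00168/0.00175 = 0.962.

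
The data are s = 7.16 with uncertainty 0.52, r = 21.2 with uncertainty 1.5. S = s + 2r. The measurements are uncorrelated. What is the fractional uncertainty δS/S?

Sums and differences: (δS)² = Σ (cᵢ δxᵢ)².
  (δs)² = 0.270;  (2·δr)² = 9.00
δS = √(9.27) = 3.04
S = 49.6, so δS/S = 3.04/49.6 = 0.0614.

0.0614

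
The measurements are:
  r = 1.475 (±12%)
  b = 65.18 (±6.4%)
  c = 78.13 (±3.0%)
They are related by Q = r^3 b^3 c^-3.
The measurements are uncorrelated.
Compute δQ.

Products/powers → add relative errors in quadrature, weighted by exponent:
  (3·δr/r)² = (3×0.120)² = 0.130;  (3·δb/b)² = (3×0.0640)² = 0.0369;  (-3·δc/c)² = (-3×0.0300)² = 0.00810
δQ/Q = √(0.175) = 0.418
Q = 1.863, so δQ = 0.418 × 1.863 = 0.778.

0.778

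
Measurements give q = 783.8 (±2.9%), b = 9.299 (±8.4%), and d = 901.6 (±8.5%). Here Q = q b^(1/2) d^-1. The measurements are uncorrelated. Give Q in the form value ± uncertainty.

2.651 ± 0.263

Each factor contributes (exponent × relative error)² to (δQ/Q)²:
  (1·δq/q)² = (1×0.0290)² = 0.000841;  (½·δb/b)² = (0.5×0.0840)² = 0.00176;  (-1·δd/d)² = (-1×0.0850)² = 0.00723
δQ/Q = √(0.00983) = 0.0991
Q = 2.651, so δQ = 0.0991 × 2.651 = 0.263.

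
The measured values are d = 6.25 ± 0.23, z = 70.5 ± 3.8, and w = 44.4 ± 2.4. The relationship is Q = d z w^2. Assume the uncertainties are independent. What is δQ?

1.1e+05

Products/powers → add relative errors in quadrature, weighted by exponent:
  (1·δd/d)² = (1×0.0368)² = 0.00135;  (1·δz/z)² = (1×0.0539)² = 0.00291;  (2·δw/w)² = (2×0.0541)² = 0.0117
δQ/Q = √(0.0159) = 0.126
Q = 8.69e+05, so δQ = 0.126 × 8.69e+05 = 1.1e+05.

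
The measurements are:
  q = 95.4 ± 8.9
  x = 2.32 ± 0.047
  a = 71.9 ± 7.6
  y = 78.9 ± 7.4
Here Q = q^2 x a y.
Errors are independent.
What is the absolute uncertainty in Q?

2.81e+07

Products/powers → add relative errors in quadrature, weighted by exponent:
  (2·δq/q)² = (2×0.0933)² = 0.0348;  (1·δx/x)² = (1×0.0203)² = 0.000410;  (1·δa/a)² = (1×0.106)² = 0.0112;  (1·δy/y)² = (1×0.0938)² = 0.00880
δQ/Q = √(0.0552) = 0.235
Q = 1.2e+08, so δQ = 0.235 × 1.2e+08 = 2.81e+07.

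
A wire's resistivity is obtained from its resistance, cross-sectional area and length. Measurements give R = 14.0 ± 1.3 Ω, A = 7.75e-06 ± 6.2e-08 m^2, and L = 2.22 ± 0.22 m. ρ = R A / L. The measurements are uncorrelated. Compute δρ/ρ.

0.136

ρ is a product of powers, so relative uncertainties combine in quadrature:
  (1·δR/R)² = (1×0.0929)² = 0.00862;  (1·δA/A)² = (1×0.00800)² = 6.4e-05;  (-1·δL/L)² = (-1×0.0991)² = 0.00982
δρ/ρ = √(0.0185) = 0.136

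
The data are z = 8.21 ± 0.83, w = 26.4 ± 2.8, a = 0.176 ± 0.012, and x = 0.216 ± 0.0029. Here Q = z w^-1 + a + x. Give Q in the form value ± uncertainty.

Let p = z·w^-1 = 0.311. δp/p = √((1·δz/z)² + (-1·δw/w)²) = √(0.0102 + 0.0112) = 0.147, so δp = 0.0456.
Q = p + a + x: δQ = √(δp² + δa² + δx²) = √(0.00208 + 0.000144 + 8.41e-06) = 0.0472
Q = 0.703.

0.703 ± 0.0472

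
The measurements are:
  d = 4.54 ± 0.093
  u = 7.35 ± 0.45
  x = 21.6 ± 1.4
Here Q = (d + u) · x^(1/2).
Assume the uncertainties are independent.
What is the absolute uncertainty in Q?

Let w = d + u = 11.9. δw = √(δd² + δu²) = √(0.00865 + 0.203) = 0.460, so δw/w = 0.0386.
Q is then a monomial in w, x:
δQ/Q = √((δw/w)² + (½·δx/x)²) = √(0.00149 + 0.00105) = 0.0504
Q = 55.3, so δQ = 0.0504 × 55.3 = 2.79.

2.79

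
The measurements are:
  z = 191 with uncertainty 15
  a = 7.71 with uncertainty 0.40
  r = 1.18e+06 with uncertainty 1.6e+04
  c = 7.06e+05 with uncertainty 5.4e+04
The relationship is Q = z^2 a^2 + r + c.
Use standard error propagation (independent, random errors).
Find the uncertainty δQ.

Let p = z^2·a^2 = 2.17e+06. δp/p = √((2·δz/z)² + (2·δa/a)²) = √(0.0247 + 0.0108) = 0.188, so δp = 4.08e+05.
Q = p + r + c: δQ = √(δp² + δr² + δc²) = √(1.67e+11 + 2.56e+08 + 2.92e+09) = 4.12e+05

4.12e+05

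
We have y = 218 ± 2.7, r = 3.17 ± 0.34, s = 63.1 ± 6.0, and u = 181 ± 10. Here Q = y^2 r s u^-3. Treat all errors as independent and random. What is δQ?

Relative error in a monomial: (δQ/Q)² = Σ (nᵢ · δxᵢ/xᵢ)².
  (2·δy/y)² = (2×0.0124)² = 0.000614;  (1·δr/r)² = (1×0.107)² = 0.0115;  (1·δs/s)² = (1×0.0951)² = 0.00904;  (-3·δu/u)² = (-3×0.0552)² = 0.0275
δQ/Q = √(0.0486) = 0.221
Q = 1.60, so δQ = 0.221 × 1.60 = 0.354.

0.354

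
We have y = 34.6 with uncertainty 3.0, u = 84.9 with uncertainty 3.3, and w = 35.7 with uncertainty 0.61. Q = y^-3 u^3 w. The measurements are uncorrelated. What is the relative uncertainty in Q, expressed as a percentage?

28.6%

Each factor contributes (exponent × relative error)² to (δQ/Q)²:
  (-3·δy/y)² = (-3×0.0867)² = 0.0677;  (3·δu/u)² = (3×0.0389)² = 0.0136;  (1·δw/w)² = (1×0.0171)² = 0.000292
δQ/Q = √(0.0815) = 0.286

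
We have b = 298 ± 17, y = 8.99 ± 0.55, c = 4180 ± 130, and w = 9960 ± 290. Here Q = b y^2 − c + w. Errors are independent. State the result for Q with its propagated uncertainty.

29900 ± 3270

Let p = b·y^2 = 24100. δp/p = √((1·δb/b)² + (2·δy/y)²) = √(0.00325 + 0.0150) = 0.135, so δp = 3250.
Q = p − c + w: δQ = √(δp² + δc² + δw²) = √(1.06e+07 + 16900 + 84100) = 3270
Q = 29900.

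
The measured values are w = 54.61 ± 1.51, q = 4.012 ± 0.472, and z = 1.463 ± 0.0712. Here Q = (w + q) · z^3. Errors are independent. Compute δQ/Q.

0.148

Let u = w + q = 58.62. δu = √(δw² + δq²) = √(2.28 + 0.223) = 1.58, so δu/u = 0.0270.
Q is then a monomial in u, z:
δQ/Q = √((δu/u)² + (3·δz/z)²) = √(0.000728 + 0.0213) = 0.148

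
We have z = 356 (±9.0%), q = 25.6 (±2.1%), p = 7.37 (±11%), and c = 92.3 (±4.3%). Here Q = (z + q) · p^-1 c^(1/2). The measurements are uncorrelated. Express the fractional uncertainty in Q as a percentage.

14.0%

Let u = z + q = 382. δu = √(δz² + δq²) = √(1030 + 0.289) = 32.0, so δu/u = 0.0840.
Q is then a monomial in u, p, c:
δQ/Q = √((δu/u)² + (-1·δp/p)² + (½·δc/c)²) = √(0.00705 + 0.0121 + 0.000462) = 0.140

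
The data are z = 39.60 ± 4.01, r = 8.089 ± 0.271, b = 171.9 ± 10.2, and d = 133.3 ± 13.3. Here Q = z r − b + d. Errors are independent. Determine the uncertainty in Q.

38.1

Let p = z·r = 320.3. δp/p = √((1·δz/z)² + (1·δr/r)²) = √(0.0103 + 0.00112) = 0.107, so δp = 34.2.
Q = p − b + d: δQ = √(δp² + δb² + δd²) = √(1170 + 104 + 177) = 38.1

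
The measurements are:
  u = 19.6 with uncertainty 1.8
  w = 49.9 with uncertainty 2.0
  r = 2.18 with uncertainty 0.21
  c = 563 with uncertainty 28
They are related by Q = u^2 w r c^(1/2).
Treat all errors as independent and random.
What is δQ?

Since Q is a product/quotient, work with relative uncertainties:
  (2·δu/u)² = (2×0.0918)² = 0.0337;  (1·δw/w)² = (1×0.0401)² = 0.00161;  (1·δr/r)² = (1×0.0963)² = 0.00928;  (½·δc/c)² = (0.5×0.0497)² = 0.000618
δQ/Q = √(0.0452) = 0.213
Q = 9.92e+05, so δQ = 0.213 × 9.92e+05 = 2.11e+05.

2.11e+05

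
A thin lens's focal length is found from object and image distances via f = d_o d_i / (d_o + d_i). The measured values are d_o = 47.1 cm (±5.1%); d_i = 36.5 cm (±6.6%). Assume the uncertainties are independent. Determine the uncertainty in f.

0.891 cm

∂f/∂d_o = (d_i/(d_o+d_i))² = 0.191;  ∂f/∂d_i = (d_o/(d_o+d_i))² = 0.317
δf = √((∂f/∂d_o · δd_o)² + (∂f/∂d_i · δd_i)²) = √(0.210 + 0.585) = 0.891 cm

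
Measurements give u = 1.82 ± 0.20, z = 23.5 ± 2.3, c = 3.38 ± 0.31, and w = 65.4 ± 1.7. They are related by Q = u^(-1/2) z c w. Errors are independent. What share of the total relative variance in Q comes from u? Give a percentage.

(δQ/Q)² = (−½·δu/u)² + (1·δz/z)² + (1·δc/c)² + (1·δw/w)²
  u term: (-0.5×0.110)² = 0.00302
  z term: (1×0.0979)² = 0.00958
  c term: (1×0.0917)² = 0.00841
  w term: (1×0.0260)² = 0.000676
Total = 0.0217. Share from u = 0.00302/0.0217 = 0.139.

13.9%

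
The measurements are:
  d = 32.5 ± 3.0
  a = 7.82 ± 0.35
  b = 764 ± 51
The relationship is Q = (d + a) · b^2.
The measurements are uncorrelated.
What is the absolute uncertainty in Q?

Let u = d + a = 40.3. δu = √(δd² + δa²) = √(9.00 + 0.122) = 3.02, so δu/u = 0.0749.
Q is then a monomial in u, b:
δQ/Q = √((δu/u)² + (2·δb/b)²) = √(0.00561 + 0.0178) = 0.153
Q = 2.35e+07, so δQ = 0.153 × 2.35e+07 = 3.6e+06.

3.6e+06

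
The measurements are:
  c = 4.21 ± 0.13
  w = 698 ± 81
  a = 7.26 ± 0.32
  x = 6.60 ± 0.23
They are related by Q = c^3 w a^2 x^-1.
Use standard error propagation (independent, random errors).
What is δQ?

73300

Since Q is a product/quotient, work with relative uncertainties:
  (3·δc/c)² = (3×0.0309)² = 0.00858;  (1·δw/w)² = (1×0.116)² = 0.0135;  (2·δa/a)² = (2×0.0441)² = 0.00777;  (-1·δx/x)² = (-1×0.0348)² = 0.00121
δQ/Q = √(0.0310) = 0.176
Q = 4.16e+05, so δQ = 0.176 × 4.16e+05 = 73300.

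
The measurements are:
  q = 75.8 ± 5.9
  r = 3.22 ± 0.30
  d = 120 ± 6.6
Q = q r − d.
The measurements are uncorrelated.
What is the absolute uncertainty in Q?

Let p = q·r = 244. δp/p = √((1·δq/q)² + (1·δr/r)²) = √(0.00606 + 0.00868) = 0.121, so δp = 29.6.
Q = p − d: δQ = √(δp² + δd²) = √(878 + 43.6) = 30.4

30.4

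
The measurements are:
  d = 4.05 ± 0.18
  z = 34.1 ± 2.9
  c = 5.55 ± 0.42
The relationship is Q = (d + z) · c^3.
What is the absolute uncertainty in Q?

1560

Let u = d + z = 38.1. δu = √(δd² + δz²) = √(0.0324 + 8.41) = 2.91, so δu/u = 0.0762.
Q is then a monomial in u, c:
δQ/Q = √((δu/u)² + (3·δc/c)²) = √(0.00580 + 0.0515) = 0.239
Q = 6520, so δQ = 0.239 × 6520 = 1560.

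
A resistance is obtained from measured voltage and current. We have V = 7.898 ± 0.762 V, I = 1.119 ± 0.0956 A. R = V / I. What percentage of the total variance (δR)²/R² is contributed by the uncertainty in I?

43.9%

(δR/R)² = (1·δV/V)² + (-1·δI/I)²
  V term: (1×0.0965)² = 0.00931
  I term: (-1×0.0854)² = 0.00730
Total = 0.0166. Share from I = 0.00730/0.0166 = 0.439.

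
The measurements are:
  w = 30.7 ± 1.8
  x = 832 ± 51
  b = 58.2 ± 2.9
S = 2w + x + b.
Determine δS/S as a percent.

5.38%

Absolute uncertainties add in quadrature for a linear combination:
  (2·δw)² = 13.0;  (δx)² = 2600;  (δb)² = 8.41
δS = √(2620) = 51.2
S = 952, so δS/S = 51.2/952 = 0.0538.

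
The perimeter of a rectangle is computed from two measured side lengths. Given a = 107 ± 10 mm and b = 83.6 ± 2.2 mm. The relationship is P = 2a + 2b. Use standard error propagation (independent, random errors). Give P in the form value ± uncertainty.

Each term contributes (cᵢ δxᵢ)² to (δP)²:
  (2·δa)² = 400;  (2·δb)² = 19.4
δP = √(419) = 20.5 mm
P = 381 mm.

381 ± 20.5 mm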